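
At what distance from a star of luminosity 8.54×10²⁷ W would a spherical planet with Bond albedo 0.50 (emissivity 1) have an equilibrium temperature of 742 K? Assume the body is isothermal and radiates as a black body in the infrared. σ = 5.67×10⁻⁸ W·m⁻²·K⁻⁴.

d ≈ 7.03×10¹⁰ m

For an isothermal black-emitting sphere, (1−a)S·πr² = σ·4πr²·T⁴ ⇒ S = 4σT⁴/(1−a).
S = 4·5.67×10⁻⁸·(742)⁴/0.500 = 1.375×10⁵ W/m².
Flux falls as S = L/(4πd²), so d = √(L/(4πS)) = √(8.54×10²⁷/(4π·1.375×10⁵)).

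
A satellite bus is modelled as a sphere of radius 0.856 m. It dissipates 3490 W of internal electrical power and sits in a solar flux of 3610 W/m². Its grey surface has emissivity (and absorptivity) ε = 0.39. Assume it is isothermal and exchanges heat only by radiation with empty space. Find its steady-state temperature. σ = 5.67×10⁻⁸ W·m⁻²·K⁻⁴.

At steady state, absorbed solar power + internal power = radiated power.
Absorbed: α·S·A_cross = 0.39·3610·2.302 = 3241 W (cross-section πr²).
Total input = 3241 + 3490 = 6731 W.
Radiated: εσ·A_surf·T⁴ with A_surf = 4πr² = 9.208 m².
T⁴ = 6731/(0.39·5.67×10⁻⁸·9.208) = 3.306×10¹⁰ K⁴.

T ≈ 426 K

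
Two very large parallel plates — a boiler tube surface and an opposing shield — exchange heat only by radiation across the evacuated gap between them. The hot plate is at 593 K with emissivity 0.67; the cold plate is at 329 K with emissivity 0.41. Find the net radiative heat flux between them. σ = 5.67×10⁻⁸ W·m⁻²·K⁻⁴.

For two infinite grey parallel plates, q = σ(T₁⁴ − T₂⁴)/(1/ε₁ + 1/ε₂ − 1).
T₁⁴ − T₂⁴ = 1.237×10¹¹ − 1.172×10¹⁰ = 1.119×10¹¹ K⁴.
1/ε₁ + 1/ε₂ − 1 = 1.493 + 2.439 − 1 = 2.932.
q = 5.67×10⁻⁸ × 1.119×10¹¹ / 2.932.

q ≈ 2170 W/m²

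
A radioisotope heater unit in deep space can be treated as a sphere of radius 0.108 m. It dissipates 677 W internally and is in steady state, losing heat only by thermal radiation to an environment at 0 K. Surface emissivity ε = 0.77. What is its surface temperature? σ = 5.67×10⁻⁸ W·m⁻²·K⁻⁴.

T ≈ 570 K

Steady state: internal power = radiated power, P = εσA T⁴.
Radiating area A = 4πr² = 0.1466 m².
T⁴ = P/(εσA) = 677/(0.77·5.67×10⁻⁸·0.1466) = 1.058×10¹¹ K⁴.
T = (1.058×10¹¹)^(1/4).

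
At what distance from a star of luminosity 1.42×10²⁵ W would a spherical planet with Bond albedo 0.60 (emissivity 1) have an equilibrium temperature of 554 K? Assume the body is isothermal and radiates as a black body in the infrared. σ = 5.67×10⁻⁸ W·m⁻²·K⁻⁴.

For an isothermal black-emitting sphere, (1−a)S·πr² = σ·4πr²·T⁴ ⇒ S = 4σT⁴/(1−a).
S = 4·5.67×10⁻⁸·(554)⁴/0.400 = 53410 W/m².
Flux falls as S = L/(4πd²), so d = √(L/(4πS)) = √(1.42×10²⁵/(4π·53410)).

d ≈ 4.60×10⁹ m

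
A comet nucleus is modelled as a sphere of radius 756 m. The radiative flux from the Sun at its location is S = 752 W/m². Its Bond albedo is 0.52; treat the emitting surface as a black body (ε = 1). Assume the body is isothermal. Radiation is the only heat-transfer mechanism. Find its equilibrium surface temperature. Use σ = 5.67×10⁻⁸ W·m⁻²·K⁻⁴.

At equilibrium, absorbed power = emitted power.
Absorbing cross-section = πr² = 1.796×10⁶ m²; emitting surface = 4πr² = 7.182×10⁶ m² (ratio 4).
(1−a)S·A_cross = εσ·A_surf·T⁴  ⇒  T⁴ = (1−a)S/(4σ).
T⁴ = 0.480·752/(4·5.67×10⁻⁸) = 1.592×10⁹ K⁴.
T = (1.592×10⁹)^(1/4).

T ≈ 200 K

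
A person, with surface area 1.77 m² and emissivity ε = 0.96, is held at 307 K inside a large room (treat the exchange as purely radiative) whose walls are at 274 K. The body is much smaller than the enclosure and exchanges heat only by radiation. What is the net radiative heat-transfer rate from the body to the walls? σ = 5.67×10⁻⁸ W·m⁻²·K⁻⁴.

For a small grey body in a large enclosure: P_net = εσA(T_body⁴ − T_wall⁴).
A = 1.77 m²; T_body⁴ − T_wall⁴ = 8.883×10⁹ − 5.636×10⁹ = 3.246×10⁹ K⁴.
|P_net| = 0.96·5.67×10⁻⁸·1.770·3.246×10⁹.

P_net ≈ 313 W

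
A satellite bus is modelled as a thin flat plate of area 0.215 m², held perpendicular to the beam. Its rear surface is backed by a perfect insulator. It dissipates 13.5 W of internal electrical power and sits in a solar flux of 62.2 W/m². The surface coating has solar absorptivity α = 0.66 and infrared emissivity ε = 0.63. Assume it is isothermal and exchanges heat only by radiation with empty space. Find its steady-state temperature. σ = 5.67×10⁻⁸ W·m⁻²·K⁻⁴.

T ≈ 232 K

At steady state, absorbed solar power + internal power = radiated power.
Absorbed: α·S·A_cross = 0.66·62.2·0.2150 = 8.826 W (cross-section A).
Total input = 8.826 + 13.5 = 22.33 W.
Radiated: εσ·A_surf·T⁴ with A_surf = A = 0.2150 m².
T⁴ = 22.33/(0.63·5.67×10⁻⁸·0.2150) = 2.907×10⁹ K⁴.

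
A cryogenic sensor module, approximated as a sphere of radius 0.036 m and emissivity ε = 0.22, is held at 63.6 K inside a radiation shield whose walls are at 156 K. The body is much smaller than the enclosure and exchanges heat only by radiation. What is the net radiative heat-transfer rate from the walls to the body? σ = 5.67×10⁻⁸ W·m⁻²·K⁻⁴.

P_net ≈ 0.117 W

For a small grey body in a large enclosure: P_net = εσA(T_body⁴ − T_wall⁴).
A = 4πr² = 0.01629 m²; T_body⁴ − T_wall⁴ = 1.636×10⁷ − 5.922×10⁸ = -5.759×10⁸ K⁴.
|P_net| = 0.22·5.67×10⁻⁸·0.01629·5.759×10⁸.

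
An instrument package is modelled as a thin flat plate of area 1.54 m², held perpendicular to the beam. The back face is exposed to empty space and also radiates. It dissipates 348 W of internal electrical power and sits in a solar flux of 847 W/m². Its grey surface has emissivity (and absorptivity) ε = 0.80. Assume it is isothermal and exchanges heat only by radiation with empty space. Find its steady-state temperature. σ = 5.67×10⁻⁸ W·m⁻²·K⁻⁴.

At steady state, absorbed solar power + internal power = radiated power.
Absorbed: α·S·A_cross = 0.80·847·1.540 = 1044 W (cross-section A).
Total input = 1044 + 348 = 1392 W.
Radiated: εσ·A_surf·T⁴ with A_surf = 2A = 3.080 m².
T⁴ = 1392/(0.80·5.67×10⁻⁸·3.080) = 9.960×10⁹ K⁴.

T ≈ 316 K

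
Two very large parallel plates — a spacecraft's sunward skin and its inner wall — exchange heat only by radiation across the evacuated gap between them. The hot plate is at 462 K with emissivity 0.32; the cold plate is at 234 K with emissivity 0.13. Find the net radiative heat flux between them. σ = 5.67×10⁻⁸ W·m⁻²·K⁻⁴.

For two infinite grey parallel plates, q = σ(T₁⁴ − T₂⁴)/(1/ε₁ + 1/ε₂ − 1).
T₁⁴ − T₂⁴ = 4.556×10¹⁰ − 2.998×10⁹ = 4.256×10¹⁰ K⁴.
1/ε₁ + 1/ε₂ − 1 = 3.125 + 7.692 − 1 = 9.817.
q = 5.67×10⁻⁸ × 4.256×10¹⁰ / 9.817.

q ≈ 246 W/m²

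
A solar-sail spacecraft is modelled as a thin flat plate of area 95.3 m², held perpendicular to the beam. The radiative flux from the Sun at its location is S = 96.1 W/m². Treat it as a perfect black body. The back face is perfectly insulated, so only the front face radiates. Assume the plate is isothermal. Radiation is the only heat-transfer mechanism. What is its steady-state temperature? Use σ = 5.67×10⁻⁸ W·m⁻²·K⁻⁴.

T ≈ 203 K

At equilibrium, absorbed power = emitted power.
Absorbing cross-section = A = 95.30 m²; emitting surface = A = 95.30 m² (ratio 1).
S·A_cross = εσ·A_surf·T⁴  ⇒  T⁴ = S/(1σ).
T⁴ = 1.00·96.1/(1·5.67×10⁻⁸) = 1.695×10⁹ K⁴.
T = (1.695×10⁹)^(1/4).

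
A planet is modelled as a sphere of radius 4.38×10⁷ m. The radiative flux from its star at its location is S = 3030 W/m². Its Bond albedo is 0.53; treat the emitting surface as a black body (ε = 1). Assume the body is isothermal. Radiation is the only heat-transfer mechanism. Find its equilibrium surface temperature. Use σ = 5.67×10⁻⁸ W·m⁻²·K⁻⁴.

At equilibrium, absorbed power = emitted power.
Absorbing cross-section = πr² = 6.027×10¹⁵ m²; emitting surface = 4πr² = 2.411×10¹⁶ m² (ratio 4).
(1−a)S·A_cross = εσ·A_surf·T⁴  ⇒  T⁴ = (1−a)S/(4σ).
T⁴ = 0.470·3030/(4·5.67×10⁻⁸) = 6.279×10⁹ K⁴.
T = (6.279×10⁹)^(1/4).

T ≈ 281 K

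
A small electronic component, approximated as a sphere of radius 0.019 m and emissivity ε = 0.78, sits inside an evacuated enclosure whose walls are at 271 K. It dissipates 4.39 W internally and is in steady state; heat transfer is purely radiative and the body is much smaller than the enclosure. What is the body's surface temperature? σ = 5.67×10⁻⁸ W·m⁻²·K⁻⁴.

T ≈ 406 K

For a small grey body in a large enclosure, net radiated power = εσA(T⁴ − T_w⁴).
Steady state: P = εσA(T⁴ − T_w⁴) with A = 4πr² = 0.004536 m².
T⁴ = P/(εσA) + T_w⁴ = 4.39/(0.78·5.67×10⁻⁸·0.004536) + (271)⁴
    = 2.188×10¹⁰ + 5.394×10⁹ = 2.727×10¹⁰ K⁴.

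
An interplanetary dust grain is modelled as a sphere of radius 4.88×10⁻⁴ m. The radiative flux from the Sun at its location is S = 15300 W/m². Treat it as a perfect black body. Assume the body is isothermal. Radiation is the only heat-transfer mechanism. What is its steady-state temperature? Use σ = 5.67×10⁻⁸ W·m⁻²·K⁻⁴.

T ≈ 510 K

At equilibrium, absorbed power = emitted power.
Absorbing cross-section = πr² = 7.482×10⁻⁷ m²; emitting surface = 4πr² = 2.993×10⁻⁶ m² (ratio 4).
S·A_cross = εσ·A_surf·T⁴  ⇒  T⁴ = S/(4σ).
T⁴ = 1.00·15300/(4·5.67×10⁻⁸) = 6.746×10¹⁰ K⁴.
T = (6.746×10¹⁰)^(1/4).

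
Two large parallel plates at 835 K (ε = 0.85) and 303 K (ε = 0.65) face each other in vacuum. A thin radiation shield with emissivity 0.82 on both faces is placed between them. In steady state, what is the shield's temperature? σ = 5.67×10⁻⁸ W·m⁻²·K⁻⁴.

T_s ≈ 724 K

In steady state the net flux on the hot side equals that on the cold side.
σ(T₁⁴−T_s⁴)/D₁ = σ(T_s⁴−T₂⁴)/D₂, with D₁ = 1/ε₁+1/ε_s−1 = 1.396, D₂ = 1/ε_s+1/ε₂−1 = 1.758.
Solve for T_s⁴: T_s⁴ = (D₂·T₁⁴ + D₁·T₂⁴)/(D₁+D₂) = 2.747×10¹¹ K⁴.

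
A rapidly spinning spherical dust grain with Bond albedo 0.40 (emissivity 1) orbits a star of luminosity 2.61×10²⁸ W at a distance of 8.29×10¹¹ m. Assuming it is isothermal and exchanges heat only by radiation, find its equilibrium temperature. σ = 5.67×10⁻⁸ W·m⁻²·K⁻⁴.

First find the stellar flux at distance d: S = L/(4πd²) = 2.61×10²⁸/(4π·(8.29×10¹¹)²) = 3022 W/m².
For an isothermal sphere, absorbed (1−a)S·πr² = emitted σ·4πr²·T⁴, so T⁴ = (1−a)S/(4σ).
T⁴ = 0.600·3022/(4·5.67×10⁻⁸) = 7.995×10⁹ K⁴.

T ≈ 299 K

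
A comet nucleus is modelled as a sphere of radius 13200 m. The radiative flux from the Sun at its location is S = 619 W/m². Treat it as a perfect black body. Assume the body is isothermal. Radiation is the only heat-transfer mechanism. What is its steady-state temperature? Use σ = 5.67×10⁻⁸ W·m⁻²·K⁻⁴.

T ≈ 229 K

At equilibrium, absorbed power = emitted power.
Absorbing cross-section = πr² = 5.474×10⁸ m²; emitting surface = 4πr² = 2.190×10⁹ m² (ratio 4).
S·A_cross = εσ·A_surf·T⁴  ⇒  T⁴ = S/(4σ).
T⁴ = 1.00·619/(4·5.67×10⁻⁸) = 2.729×10⁹ K⁴.
T = (2.729×10⁹)^(1/4).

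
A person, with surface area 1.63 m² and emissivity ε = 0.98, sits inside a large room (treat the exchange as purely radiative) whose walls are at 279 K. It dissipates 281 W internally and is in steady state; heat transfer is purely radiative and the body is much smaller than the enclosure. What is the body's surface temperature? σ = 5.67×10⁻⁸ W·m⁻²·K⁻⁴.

For a small grey body in a large enclosure, net radiated power = εσA(T⁴ − T_w⁴).
Steady state: P = εσA(T⁴ − T_w⁴) with A = 1.63 m².
T⁴ = P/(εσA) + T_w⁴ = 281/(0.98·5.67×10⁻⁸·1.630) + (279)⁴
    = 3.102×10⁹ + 6.059×10⁹ = 9.162×10⁹ K⁴.

T ≈ 309 K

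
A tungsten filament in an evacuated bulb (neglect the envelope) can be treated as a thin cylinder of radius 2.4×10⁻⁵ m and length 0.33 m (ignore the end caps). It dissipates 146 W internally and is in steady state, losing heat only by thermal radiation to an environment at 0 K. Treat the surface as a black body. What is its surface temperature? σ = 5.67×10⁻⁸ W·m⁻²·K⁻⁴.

T ≈ 2680 K

Steady state: internal power = radiated power, P = εσA T⁴.
Radiating area A = 2πrL = 4.976×10⁻⁵ m².
T⁴ = P/(εσA) = 146/(1.0·5.67×10⁻⁸·4.976×10⁻⁵) = 5.174×10¹³ K⁴.
T = (5.174×10¹³)^(1/4).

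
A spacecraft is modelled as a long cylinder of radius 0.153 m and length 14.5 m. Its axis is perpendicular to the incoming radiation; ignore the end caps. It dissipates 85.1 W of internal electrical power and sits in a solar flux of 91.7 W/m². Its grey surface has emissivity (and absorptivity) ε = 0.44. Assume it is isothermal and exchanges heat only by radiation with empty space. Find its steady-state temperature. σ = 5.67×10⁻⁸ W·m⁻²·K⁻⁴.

At steady state, absorbed solar power + internal power = radiated power.
Absorbed: α·S·A_cross = 0.44·91.7·4.437 = 179.0 W (cross-section 2rL).
Total input = 179.0 + 85.1 = 264.1 W.
Radiated: εσ·A_surf·T⁴ with A_surf = 2πrL = 13.94 m².
T⁴ = 264.1/(0.44·5.67×10⁻⁸·13.94) = 7.595×10⁸ K⁴.

T ≈ 166 K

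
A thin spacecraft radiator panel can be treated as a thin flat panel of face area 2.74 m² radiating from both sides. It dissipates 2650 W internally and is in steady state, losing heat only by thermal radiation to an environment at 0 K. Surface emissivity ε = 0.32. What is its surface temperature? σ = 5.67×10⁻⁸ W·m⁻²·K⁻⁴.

T ≈ 404 K

Steady state: internal power = radiated power, P = εσA T⁴.
Radiating area A = 2·2.74 = 5.480 m².
T⁴ = P/(εσA) = 2650/(0.32·5.67×10⁻⁸·5.480) = 2.665×10¹⁰ K⁴.
T = (2.665×10¹⁰)^(1/4).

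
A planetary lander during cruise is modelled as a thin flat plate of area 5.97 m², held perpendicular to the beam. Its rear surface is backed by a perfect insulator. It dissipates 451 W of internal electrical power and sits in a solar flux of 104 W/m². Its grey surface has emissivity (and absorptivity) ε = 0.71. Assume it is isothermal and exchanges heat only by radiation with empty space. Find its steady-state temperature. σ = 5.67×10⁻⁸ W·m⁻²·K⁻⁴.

At steady state, absorbed solar power + internal power = radiated power.
Absorbed: α·S·A_cross = 0.71·104·5.970 = 440.8 W (cross-section A).
Total input = 440.8 + 451 = 891.8 W.
Radiated: εσ·A_surf·T⁴ with A_surf = A = 5.970 m².
T⁴ = 891.8/(0.71·5.67×10⁻⁸·5.970) = 3.711×10⁹ K⁴.

T ≈ 247 K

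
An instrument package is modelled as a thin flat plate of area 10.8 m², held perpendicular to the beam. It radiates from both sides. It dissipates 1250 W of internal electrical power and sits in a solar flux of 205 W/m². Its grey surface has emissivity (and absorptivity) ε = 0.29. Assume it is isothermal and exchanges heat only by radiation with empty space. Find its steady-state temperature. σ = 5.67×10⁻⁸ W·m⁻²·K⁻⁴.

At steady state, absorbed solar power + internal power = radiated power.
Absorbed: α·S·A_cross = 0.29·205·10.80 = 642.1 W (cross-section A).
Total input = 642.1 + 1250 = 1892 W.
Radiated: εσ·A_surf·T⁴ with A_surf = 2A = 21.60 m².
T⁴ = 1892/(0.29·5.67×10⁻⁸·21.60) = 5.327×10⁹ K⁴.

T ≈ 270 K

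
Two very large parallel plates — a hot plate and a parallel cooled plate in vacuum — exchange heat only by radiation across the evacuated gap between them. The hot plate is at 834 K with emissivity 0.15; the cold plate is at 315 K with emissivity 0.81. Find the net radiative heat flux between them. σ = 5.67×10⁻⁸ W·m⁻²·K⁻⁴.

q ≈ 3890 W/m²

For two infinite grey parallel plates, q = σ(T₁⁴ − T₂⁴)/(1/ε₁ + 1/ε₂ − 1).
T₁⁴ − T₂⁴ = 4.838×10¹¹ − 9.846×10⁹ = 4.740×10¹¹ K⁴.
1/ε₁ + 1/ε₂ − 1 = 6.667 + 1.235 − 1 = 6.901.
q = 5.67×10⁻⁸ × 4.740×10¹¹ / 6.901.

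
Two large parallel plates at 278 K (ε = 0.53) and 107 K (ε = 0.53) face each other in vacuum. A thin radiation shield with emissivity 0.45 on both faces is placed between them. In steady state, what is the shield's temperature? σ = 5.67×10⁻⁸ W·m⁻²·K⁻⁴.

T_s ≈ 235 K

In steady state the net flux on the hot side equals that on the cold side.
σ(T₁⁴−T_s⁴)/D₁ = σ(T_s⁴−T₂⁴)/D₂, with D₁ = 1/ε₁+1/ε_s−1 = 3.109, D₂ = 1/ε_s+1/ε₂−1 = 3.109.
Solve for T_s⁴: T_s⁴ = (D₂·T₁⁴ + D₁·T₂⁴)/(D₁+D₂) = 3.052×10⁹ K⁴.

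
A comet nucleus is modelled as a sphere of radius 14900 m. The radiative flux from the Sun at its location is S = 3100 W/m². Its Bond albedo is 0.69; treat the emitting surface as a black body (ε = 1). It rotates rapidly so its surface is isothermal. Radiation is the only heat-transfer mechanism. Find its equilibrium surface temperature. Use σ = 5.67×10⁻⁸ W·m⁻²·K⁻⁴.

T ≈ 255 K

At equilibrium, absorbed power = emitted power.
Absorbing cross-section = πr² = 6.975×10⁸ m²; emitting surface = 4πr² = 2.790×10⁹ m² (ratio 4).
(1−a)S·A_cross = εσ·A_surf·T⁴  ⇒  T⁴ = (1−a)S/(4σ).
T⁴ = 0.310·3100/(4·5.67×10⁻⁸) = 4.237×10⁹ K⁴.
T = (4.237×10⁹)^(1/4).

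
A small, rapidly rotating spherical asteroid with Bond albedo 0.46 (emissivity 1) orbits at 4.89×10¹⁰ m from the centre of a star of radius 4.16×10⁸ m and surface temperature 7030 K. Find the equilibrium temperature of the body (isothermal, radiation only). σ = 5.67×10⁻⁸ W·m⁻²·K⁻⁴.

T ≈ 393 K

The star's surface emits σT_*⁴; at distance d the flux is S = σT_*⁴(R_*/d)².
S = 5.67×10⁻⁸·(7030)⁴·(4.16×10⁸/4.89×10¹⁰)² = 10020 W/m².
For an isothermal sphere T⁴ = (1−a)S/(4σ) = 2.386×10¹⁰ K⁴.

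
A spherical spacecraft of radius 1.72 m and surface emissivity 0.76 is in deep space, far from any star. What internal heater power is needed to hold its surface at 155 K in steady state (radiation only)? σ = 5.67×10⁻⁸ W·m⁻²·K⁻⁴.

P ≈ 925 W

P = εσ·4πr²·T⁴.
4πr² = 37.18 m²; T⁴ = 5.772×10⁸ K⁴.
P = 0.76·5.67×10⁻⁸·37.18·5.772×10⁸.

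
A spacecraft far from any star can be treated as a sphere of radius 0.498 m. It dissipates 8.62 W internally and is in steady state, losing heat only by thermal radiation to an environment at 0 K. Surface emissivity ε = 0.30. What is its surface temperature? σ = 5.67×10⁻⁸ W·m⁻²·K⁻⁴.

Steady state: internal power = radiated power, P = εσA T⁴.
Radiating area A = 4πr² = 3.117 m².
T⁴ = P/(εσA) = 8.62/(0.30·5.67×10⁻⁸·3.117) = 1.626×10⁸ K⁴.
T = (1.626×10⁸)^(1/4).

T ≈ 113 K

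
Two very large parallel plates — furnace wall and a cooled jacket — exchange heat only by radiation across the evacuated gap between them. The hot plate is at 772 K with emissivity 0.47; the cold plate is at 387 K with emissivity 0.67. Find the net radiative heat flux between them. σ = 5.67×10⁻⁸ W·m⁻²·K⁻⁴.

q ≈ 7200 W/m²

For two infinite grey parallel plates, q = σ(T₁⁴ − T₂⁴)/(1/ε₁ + 1/ε₂ − 1).
T₁⁴ − T₂⁴ = 3.552×10¹¹ − 2.243×10¹⁰ = 3.328×10¹¹ K⁴.
1/ε₁ + 1/ε₂ − 1 = 2.128 + 1.493 − 1 = 2.620.
q = 5.67×10⁻⁸ × 3.328×10¹¹ / 2.620.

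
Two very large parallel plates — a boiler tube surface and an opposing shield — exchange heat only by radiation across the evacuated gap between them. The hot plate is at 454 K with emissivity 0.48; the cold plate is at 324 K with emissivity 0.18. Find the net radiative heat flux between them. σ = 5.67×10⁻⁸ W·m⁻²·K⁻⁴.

For two infinite grey parallel plates, q = σ(T₁⁴ − T₂⁴)/(1/ε₁ + 1/ε₂ − 1).
T₁⁴ − T₂⁴ = 4.248×10¹⁰ − 1.102×10¹⁰ = 3.146×10¹⁰ K⁴.
1/ε₁ + 1/ε₂ − 1 = 2.083 + 5.556 − 1 = 6.639.
q = 5.67×10⁻⁸ × 3.146×10¹⁰ / 6.639.

q ≈ 269 W/m²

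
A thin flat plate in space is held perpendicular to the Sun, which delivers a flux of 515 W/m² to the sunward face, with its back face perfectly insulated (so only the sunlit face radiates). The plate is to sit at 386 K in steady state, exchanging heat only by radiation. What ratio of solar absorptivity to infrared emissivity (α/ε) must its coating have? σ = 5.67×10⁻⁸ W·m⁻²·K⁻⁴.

Balance: αS·A = εσ·1A·T⁴ ⇒ α/ε = σT⁴/S.
α/ε = 5.67×10⁻⁸·(386)⁴/515 = 5.67×10⁻⁸·2.220×10¹⁰/515.

α/ε ≈ 2.44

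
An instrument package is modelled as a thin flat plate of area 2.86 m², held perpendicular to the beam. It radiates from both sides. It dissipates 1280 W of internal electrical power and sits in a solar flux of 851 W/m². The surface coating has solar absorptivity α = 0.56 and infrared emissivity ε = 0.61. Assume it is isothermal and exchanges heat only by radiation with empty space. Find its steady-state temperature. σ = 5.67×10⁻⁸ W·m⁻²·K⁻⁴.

At steady state, absorbed solar power + internal power = radiated power.
Absorbed: α·S·A_cross = 0.56·851·2.860 = 1363 W (cross-section A).
Total input = 1363 + 1280 = 2643 W.
Radiated: εσ·A_surf·T⁴ with A_surf = 2A = 5.720 m².
T⁴ = 2643/(0.61·5.67×10⁻⁸·5.720) = 1.336×10¹⁰ K⁴.

T ≈ 340 K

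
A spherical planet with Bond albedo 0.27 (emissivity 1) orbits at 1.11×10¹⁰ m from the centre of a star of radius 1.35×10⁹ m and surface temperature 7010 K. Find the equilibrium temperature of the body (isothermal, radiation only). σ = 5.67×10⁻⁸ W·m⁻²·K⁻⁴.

The star's surface emits σT_*⁴; at distance d the flux is S = σT_*⁴(R_*/d)².
S = 5.67×10⁻⁸·(7010)⁴·(1.35×10⁹/1.11×10¹⁰)² = 2.025×10⁶ W/m².
For an isothermal sphere T⁴ = (1−a)S/(4σ) = 6.519×10¹² K⁴.

T ≈ 1600 K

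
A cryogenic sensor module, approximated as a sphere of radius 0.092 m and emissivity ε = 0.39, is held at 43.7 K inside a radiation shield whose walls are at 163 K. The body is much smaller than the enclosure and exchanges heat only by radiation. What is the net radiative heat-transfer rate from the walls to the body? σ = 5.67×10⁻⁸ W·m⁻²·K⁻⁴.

For a small grey body in a large enclosure: P_net = εσA(T_body⁴ − T_wall⁴).
A = 4πr² = 0.1064 m²; T_body⁴ − T_wall⁴ = 3.647×10⁶ − 7.059×10⁸ = -7.023×10⁸ K⁴.
|P_net| = 0.39·5.67×10⁻⁸·0.1064·7.023×10⁸.

P_net ≈ 1.65 W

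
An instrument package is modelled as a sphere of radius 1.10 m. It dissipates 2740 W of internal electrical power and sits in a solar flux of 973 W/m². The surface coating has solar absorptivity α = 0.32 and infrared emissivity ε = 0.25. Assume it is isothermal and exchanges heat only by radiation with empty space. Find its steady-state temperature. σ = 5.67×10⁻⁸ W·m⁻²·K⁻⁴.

T ≈ 367 K

At steady state, absorbed solar power + internal power = radiated power.
Absorbed: α·S·A_cross = 0.32·973·3.801 = 1184 W (cross-section πr²).
Total input = 1184 + 2740 = 3924 W.
Radiated: εσ·A_surf·T⁴ with A_surf = 4πr² = 15.21 m².
T⁴ = 3924/(0.25·5.67×10⁻⁸·15.21) = 1.820×10¹⁰ K⁴.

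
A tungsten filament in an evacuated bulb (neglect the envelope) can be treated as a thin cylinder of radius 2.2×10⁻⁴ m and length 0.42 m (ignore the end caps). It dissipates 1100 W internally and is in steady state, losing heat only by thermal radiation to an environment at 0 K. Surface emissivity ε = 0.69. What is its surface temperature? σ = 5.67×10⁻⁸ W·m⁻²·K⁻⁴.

T ≈ 2640 K

Steady state: internal power = radiated power, P = εσA T⁴.
Radiating area A = 2πrL = 5.806×10⁻⁴ m².
T⁴ = P/(εσA) = 1100/(0.69·5.67×10⁻⁸·5.806×10⁻⁴) = 4.843×10¹³ K⁴.
T = (4.843×10¹³)^(1/4).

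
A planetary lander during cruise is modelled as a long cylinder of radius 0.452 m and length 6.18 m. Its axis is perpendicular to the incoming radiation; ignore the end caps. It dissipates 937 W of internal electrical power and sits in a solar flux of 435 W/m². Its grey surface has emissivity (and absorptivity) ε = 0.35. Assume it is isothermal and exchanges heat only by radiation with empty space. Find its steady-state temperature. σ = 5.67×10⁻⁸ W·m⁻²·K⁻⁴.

T ≈ 268 K

At steady state, absorbed solar power + internal power = radiated power.
Absorbed: α·S·A_cross = 0.35·435·5.587 = 850.6 W (cross-section 2rL).
Total input = 850.6 + 937 = 1788 W.
Radiated: εσ·A_surf·T⁴ with A_surf = 2πrL = 17.55 m².
T⁴ = 1788/(0.35·5.67×10⁻⁸·17.55) = 5.132×10⁹ K⁴.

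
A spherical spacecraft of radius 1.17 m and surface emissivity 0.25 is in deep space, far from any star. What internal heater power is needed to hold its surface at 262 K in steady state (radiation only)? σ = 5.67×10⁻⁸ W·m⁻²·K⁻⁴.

P = εσ·4πr²·T⁴.
4πr² = 17.20 m²; T⁴ = 4.712×10⁹ K⁴.
P = 0.25·5.67×10⁻⁸·17.20·4.712×10⁹.

P ≈ 1150 W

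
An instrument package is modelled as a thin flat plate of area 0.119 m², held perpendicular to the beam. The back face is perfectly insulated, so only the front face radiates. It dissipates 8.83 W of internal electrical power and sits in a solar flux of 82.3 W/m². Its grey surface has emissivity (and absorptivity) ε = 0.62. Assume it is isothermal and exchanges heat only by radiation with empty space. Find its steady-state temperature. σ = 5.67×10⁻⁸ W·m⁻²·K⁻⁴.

T ≈ 244 K

At steady state, absorbed solar power + internal power = radiated power.
Absorbed: α·S·A_cross = 0.62·82.3·0.1190 = 6.072 W (cross-section A).
Total input = 6.072 + 8.83 = 14.90 W.
Radiated: εσ·A_surf·T⁴ with A_surf = A = 0.1190 m².
T⁴ = 14.90/(0.62·5.67×10⁻⁸·0.1190) = 3.562×10⁹ K⁴.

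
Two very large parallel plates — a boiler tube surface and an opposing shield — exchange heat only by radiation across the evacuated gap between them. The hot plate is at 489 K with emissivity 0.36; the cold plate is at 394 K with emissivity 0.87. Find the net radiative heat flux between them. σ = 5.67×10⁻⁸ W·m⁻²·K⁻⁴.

For two infinite grey parallel plates, q = σ(T₁⁴ − T₂⁴)/(1/ε₁ + 1/ε₂ − 1).
T₁⁴ − T₂⁴ = 5.718×10¹⁰ − 2.410×10¹⁰ = 3.308×10¹⁰ K⁴.
1/ε₁ + 1/ε₂ − 1 = 2.778 + 1.149 − 1 = 2.927.
q = 5.67×10⁻⁸ × 3.308×10¹⁰ / 2.927.

q ≈ 641 W/m²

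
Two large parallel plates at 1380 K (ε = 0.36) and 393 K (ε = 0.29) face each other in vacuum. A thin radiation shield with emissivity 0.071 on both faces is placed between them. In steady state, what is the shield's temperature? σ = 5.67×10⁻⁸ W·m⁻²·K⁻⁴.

T_s ≈ 1170 K

In steady state the net flux on the hot side equals that on the cold side.
σ(T₁⁴−T_s⁴)/D₁ = σ(T_s⁴−T₂⁴)/D₂, with D₁ = 1/ε₁+1/ε_s−1 = 15.86, D₂ = 1/ε_s+1/ε₂−1 = 16.53.
Solve for T_s⁴: T_s⁴ = (D₂·T₁⁴ + D₁·T₂⁴)/(D₁+D₂) = 1.863×10¹² K⁴.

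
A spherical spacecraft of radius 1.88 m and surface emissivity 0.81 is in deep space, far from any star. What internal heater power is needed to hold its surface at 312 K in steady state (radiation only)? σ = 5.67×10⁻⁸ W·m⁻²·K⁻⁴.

P = εσ·4πr²·T⁴.
4πr² = 44.41 m²; T⁴ = 9.476×10⁹ K⁴.
P = 0.81·5.67×10⁻⁸·44.41·9.476×10⁹.

P ≈ 19300 W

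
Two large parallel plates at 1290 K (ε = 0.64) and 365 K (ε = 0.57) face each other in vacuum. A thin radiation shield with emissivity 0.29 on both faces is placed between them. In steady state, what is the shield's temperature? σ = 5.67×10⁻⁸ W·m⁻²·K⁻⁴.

In steady state the net flux on the hot side equals that on the cold side.
σ(T₁⁴−T_s⁴)/D₁ = σ(T_s⁴−T₂⁴)/D₂, with D₁ = 1/ε₁+1/ε_s−1 = 4.011, D₂ = 1/ε_s+1/ε₂−1 = 4.203.
Solve for T_s⁴: T_s⁴ = (D₂·T₁⁴ + D₁·T₂⁴)/(D₁+D₂) = 1.426×10¹² K⁴.

T_s ≈ 1090 K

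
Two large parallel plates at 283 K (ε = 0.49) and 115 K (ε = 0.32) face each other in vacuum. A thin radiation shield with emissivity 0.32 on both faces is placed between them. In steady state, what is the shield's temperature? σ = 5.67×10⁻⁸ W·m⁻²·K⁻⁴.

T_s ≈ 246 K

In steady state the net flux on the hot side equals that on the cold side.
σ(T₁⁴−T_s⁴)/D₁ = σ(T_s⁴−T₂⁴)/D₂, with D₁ = 1/ε₁+1/ε_s−1 = 4.166, D₂ = 1/ε_s+1/ε₂−1 = 5.250.
Solve for T_s⁴: T_s⁴ = (D₂·T₁⁴ + D₁·T₂⁴)/(D₁+D₂) = 3.654×10⁹ K⁴.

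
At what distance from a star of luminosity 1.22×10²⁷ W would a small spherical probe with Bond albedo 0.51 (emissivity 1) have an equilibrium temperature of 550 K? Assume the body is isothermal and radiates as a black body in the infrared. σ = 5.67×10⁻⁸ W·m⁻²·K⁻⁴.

d ≈ 4.79×10¹⁰ m

For an isothermal black-emitting sphere, (1−a)S·πr² = σ·4πr²·T⁴ ⇒ S = 4σT⁴/(1−a).
S = 4·5.67×10⁻⁸·(550)⁴/0.490 = 42350 W/m².
Flux falls as S = L/(4πd²), so d = √(L/(4πS)) = √(1.22×10²⁷/(4π·42350)).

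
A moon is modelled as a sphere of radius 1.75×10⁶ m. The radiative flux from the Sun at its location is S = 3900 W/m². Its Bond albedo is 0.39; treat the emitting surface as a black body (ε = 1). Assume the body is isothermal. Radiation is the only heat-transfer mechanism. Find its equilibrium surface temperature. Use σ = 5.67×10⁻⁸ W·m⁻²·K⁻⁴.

At equilibrium, absorbed power = emitted power.
Absorbing cross-section = πr² = 9.621×10¹² m²; emitting surface = 4πr² = 3.848×10¹³ m² (ratio 4).
(1−a)S·A_cross = εσ·A_surf·T⁴  ⇒  T⁴ = (1−a)S/(4σ).
T⁴ = 0.610·3900/(4·5.67×10⁻⁸) = 1.049×10¹⁰ K⁴.
T = (1.049×10¹⁰)^(1/4).

T ≈ 320 K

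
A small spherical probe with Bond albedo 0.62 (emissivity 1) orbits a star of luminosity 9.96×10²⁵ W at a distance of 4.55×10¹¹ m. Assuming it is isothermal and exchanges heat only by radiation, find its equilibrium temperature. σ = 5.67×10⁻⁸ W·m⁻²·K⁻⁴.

T ≈ 89.5 K

First find the stellar flux at distance d: S = L/(4πd²) = 9.96×10²⁵/(4π·(4.55×10¹¹)²) = 38.28 W/m².
For an isothermal sphere, absorbed (1−a)S·πr² = emitted σ·4πr²·T⁴, so T⁴ = (1−a)S/(4σ).
T⁴ = 0.380·38.28/(4·5.67×10⁻⁸) = 6.415×10⁷ K⁴.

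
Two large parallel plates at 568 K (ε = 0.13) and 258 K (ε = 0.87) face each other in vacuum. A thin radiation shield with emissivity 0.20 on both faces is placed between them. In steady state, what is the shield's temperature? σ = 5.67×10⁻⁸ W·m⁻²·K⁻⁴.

In steady state the net flux on the hot side equals that on the cold side.
σ(T₁⁴−T_s⁴)/D₁ = σ(T_s⁴−T₂⁴)/D₂, with D₁ = 1/ε₁+1/ε_s−1 = 11.69, D₂ = 1/ε_s+1/ε₂−1 = 5.149.
Solve for T_s⁴: T_s⁴ = (D₂·T₁⁴ + D₁·T₂⁴)/(D₁+D₂) = 3.490×10¹⁰ K⁴.

T_s ≈ 432 K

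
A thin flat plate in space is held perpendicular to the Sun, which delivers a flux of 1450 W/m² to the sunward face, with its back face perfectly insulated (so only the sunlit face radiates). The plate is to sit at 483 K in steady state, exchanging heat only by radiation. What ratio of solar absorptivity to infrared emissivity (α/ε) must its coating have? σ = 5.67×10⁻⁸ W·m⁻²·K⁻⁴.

Balance: αS·A = εσ·1A·T⁴ ⇒ α/ε = σT⁴/S.
α/ε = 5.67×10⁻⁸·(483)⁴/1450 = 5.67×10⁻⁸·5.442×10¹⁰/1450.

α/ε ≈ 2.13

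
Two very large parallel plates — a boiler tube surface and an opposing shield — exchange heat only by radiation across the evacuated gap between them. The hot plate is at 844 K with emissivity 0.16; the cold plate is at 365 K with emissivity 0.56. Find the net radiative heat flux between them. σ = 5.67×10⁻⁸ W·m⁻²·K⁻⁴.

q ≈ 3950 W/m²

For two infinite grey parallel plates, q = σ(T₁⁴ − T₂⁴)/(1/ε₁ + 1/ε₂ − 1).
T₁⁴ − T₂⁴ = 5.074×10¹¹ − 1.775×10¹⁰ = 4.897×10¹¹ K⁴.
1/ε₁ + 1/ε₂ − 1 = 6.250 + 1.786 − 1 = 7.036.
q = 5.67×10⁻⁸ × 4.897×10¹¹ / 7.036.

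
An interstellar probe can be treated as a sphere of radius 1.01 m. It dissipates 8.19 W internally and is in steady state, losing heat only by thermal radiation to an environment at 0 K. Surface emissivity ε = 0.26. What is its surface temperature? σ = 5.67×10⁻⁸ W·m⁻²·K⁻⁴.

Steady state: internal power = radiated power, P = εσA T⁴.
Radiating area A = 4πr² = 12.82 m².
T⁴ = P/(εσA) = 8.19/(0.26·5.67×10⁻⁸·12.82) = 4.334×10⁷ K⁴.
T = (4.334×10⁷)^(1/4).

T ≈ 81.1 K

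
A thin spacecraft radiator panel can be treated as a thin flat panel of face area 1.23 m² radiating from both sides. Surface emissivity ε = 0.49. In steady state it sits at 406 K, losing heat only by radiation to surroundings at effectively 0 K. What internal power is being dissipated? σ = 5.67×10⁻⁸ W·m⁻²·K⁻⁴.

Steady state: P = εσA T⁴.
A = 2·1.23 = 2.460 m²; T⁴ = (406)⁴ = 2.717×10¹⁰ K⁴.
P = 0.49 × 5.67×10⁻⁸ × 2.460 × 2.717×10¹⁰.

P ≈ 1860 W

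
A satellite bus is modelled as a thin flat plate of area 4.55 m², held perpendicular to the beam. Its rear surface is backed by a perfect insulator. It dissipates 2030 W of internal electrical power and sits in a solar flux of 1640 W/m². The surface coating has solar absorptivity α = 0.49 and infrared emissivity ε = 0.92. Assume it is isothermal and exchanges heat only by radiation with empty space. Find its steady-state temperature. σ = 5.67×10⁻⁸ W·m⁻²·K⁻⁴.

T ≈ 393 K

At steady state, absorbed solar power + internal power = radiated power.
Absorbed: α·S·A_cross = 0.49·1640·4.550 = 3656 W (cross-section A).
Total input = 3656 + 2030 = 5686 W.
Radiated: εσ·A_surf·T⁴ with A_surf = A = 4.550 m².
T⁴ = 5686/(0.92·5.67×10⁻⁸·4.550) = 2.396×10¹⁰ K⁴.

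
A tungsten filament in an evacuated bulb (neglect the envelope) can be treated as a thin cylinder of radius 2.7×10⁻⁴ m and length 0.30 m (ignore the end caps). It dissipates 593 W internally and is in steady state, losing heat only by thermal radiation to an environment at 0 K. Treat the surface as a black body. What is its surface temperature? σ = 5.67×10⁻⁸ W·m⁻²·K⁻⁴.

Steady state: internal power = radiated power, P = εσA T⁴.
Radiating area A = 2πrL = 5.089×10⁻⁴ m².
T⁴ = P/(εσA) = 593/(1.0·5.67×10⁻⁸·5.089×10⁻⁴) = 2.055×10¹³ K⁴.
T = (2.055×10¹³)^(1/4).

T ≈ 2130 K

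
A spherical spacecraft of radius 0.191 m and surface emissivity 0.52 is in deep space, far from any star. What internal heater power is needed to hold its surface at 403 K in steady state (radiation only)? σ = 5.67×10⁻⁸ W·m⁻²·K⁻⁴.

P = εσ·4πr²·T⁴.
4πr² = 0.4584 m²; T⁴ = 2.638×10¹⁰ K⁴.
P = 0.52·5.67×10⁻⁸·0.4584·2.638×10¹⁰.

P ≈ 357 W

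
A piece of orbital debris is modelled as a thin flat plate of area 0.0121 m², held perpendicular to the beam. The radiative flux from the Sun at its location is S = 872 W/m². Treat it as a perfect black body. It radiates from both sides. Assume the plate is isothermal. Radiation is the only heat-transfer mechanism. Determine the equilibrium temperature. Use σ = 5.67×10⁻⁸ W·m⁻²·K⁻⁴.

T ≈ 296 K

At equilibrium, absorbed power = emitted power.
Absorbing cross-section = A = 0.01210 m²; emitting surface = 2A = 0.02420 m² (ratio 2).
S·A_cross = εσ·A_surf·T⁴  ⇒  T⁴ = S/(2σ).
T⁴ = 1.00·872/(2·5.67×10⁻⁸) = 7.690×10⁹ K⁴.
T = (7.690×10⁹)^(1/4).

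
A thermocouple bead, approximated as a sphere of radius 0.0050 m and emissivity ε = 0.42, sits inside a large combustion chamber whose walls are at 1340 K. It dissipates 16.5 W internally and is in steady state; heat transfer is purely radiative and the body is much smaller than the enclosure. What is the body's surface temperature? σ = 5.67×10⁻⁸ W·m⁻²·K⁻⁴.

T ≈ 1530 K

For a small grey body in a large enclosure, net radiated power = εσA(T⁴ − T_w⁴).
Steady state: P = εσA(T⁴ − T_w⁴) with A = 4πr² = 3.142×10⁻⁴ m².
T⁴ = P/(εσA) + T_w⁴ = 16.5/(0.42·5.67×10⁻⁸·3.142×10⁻⁴) + (1340)⁴
    = 2.205×10¹² + 3.224×10¹² = 5.430×10¹² K⁴.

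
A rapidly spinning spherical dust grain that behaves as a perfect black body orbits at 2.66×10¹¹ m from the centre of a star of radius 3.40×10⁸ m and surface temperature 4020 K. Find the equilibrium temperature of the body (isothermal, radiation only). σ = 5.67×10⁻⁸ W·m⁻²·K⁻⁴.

The star's surface emits σT_*⁴; at distance d the flux is S = σT_*⁴(R_*/d)².
S = 5.67×10⁻⁸·(4020)⁴·(3.40×10⁸/2.66×10¹¹)² = 24.19 W/m².
For an isothermal sphere T⁴ = (1−a)S/(4σ) = 1.067×10⁸ K⁴.

T ≈ 102 K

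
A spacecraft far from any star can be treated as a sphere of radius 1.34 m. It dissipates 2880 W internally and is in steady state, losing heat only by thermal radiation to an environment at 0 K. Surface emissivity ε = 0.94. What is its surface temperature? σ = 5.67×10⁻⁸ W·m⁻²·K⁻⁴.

T ≈ 221 K

Steady state: internal power = radiated power, P = εσA T⁴.
Radiating area A = 4πr² = 22.56 m².
T⁴ = P/(εσA) = 2880/(0.94·5.67×10⁻⁸·22.56) = 2.395×10⁹ K⁴.
T = (2.395×10⁹)^(1/4).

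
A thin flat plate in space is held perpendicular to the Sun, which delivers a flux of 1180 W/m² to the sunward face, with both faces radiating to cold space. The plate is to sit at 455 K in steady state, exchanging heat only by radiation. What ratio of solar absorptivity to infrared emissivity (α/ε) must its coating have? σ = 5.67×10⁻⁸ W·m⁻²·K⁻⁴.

α/ε ≈ 4.12

Balance: αS·A = εσ·2A·T⁴ ⇒ α/ε = 2σT⁴/S.
α/ε = 2·5.67×10⁻⁸·(455)⁴/1180 = 2·5.67×10⁻⁸·4.286×10¹⁰/1180.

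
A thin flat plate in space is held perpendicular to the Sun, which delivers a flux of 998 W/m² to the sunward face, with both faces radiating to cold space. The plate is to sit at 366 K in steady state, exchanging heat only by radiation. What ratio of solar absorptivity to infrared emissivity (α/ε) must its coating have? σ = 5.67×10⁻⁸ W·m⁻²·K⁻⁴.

Balance: αS·A = εσ·2A·T⁴ ⇒ α/ε = 2σT⁴/S.
α/ε = 2·5.67×10⁻⁸·(366)⁴/998 = 2·5.67×10⁻⁸·1.794×10¹⁰/998.

α/ε ≈ 2.04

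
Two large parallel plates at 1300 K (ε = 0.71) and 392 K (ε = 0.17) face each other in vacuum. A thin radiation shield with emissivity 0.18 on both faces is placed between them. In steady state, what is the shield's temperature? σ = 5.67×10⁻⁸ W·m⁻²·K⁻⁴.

In steady state the net flux on the hot side equals that on the cold side.
σ(T₁⁴−T_s⁴)/D₁ = σ(T_s⁴−T₂⁴)/D₂, with D₁ = 1/ε₁+1/ε_s−1 = 5.964, D₂ = 1/ε_s+1/ε₂−1 = 10.44.
Solve for T_s⁴: T_s⁴ = (D₂·T₁⁴ + D₁·T₂⁴)/(D₁+D₂) = 1.826×10¹² K⁴.

T_s ≈ 1160 K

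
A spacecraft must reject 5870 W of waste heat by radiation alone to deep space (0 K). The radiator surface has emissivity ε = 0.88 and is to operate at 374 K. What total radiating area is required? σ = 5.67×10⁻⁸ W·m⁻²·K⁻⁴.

P = εσA T⁴ ⇒ A = P/(εσT⁴).
T⁴ = 1.957×10¹⁰ K⁴.
A = 5870/(0.88 × 5.67×10⁻⁸ × 1.957×10¹⁰).

A ≈ 6.01 m²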